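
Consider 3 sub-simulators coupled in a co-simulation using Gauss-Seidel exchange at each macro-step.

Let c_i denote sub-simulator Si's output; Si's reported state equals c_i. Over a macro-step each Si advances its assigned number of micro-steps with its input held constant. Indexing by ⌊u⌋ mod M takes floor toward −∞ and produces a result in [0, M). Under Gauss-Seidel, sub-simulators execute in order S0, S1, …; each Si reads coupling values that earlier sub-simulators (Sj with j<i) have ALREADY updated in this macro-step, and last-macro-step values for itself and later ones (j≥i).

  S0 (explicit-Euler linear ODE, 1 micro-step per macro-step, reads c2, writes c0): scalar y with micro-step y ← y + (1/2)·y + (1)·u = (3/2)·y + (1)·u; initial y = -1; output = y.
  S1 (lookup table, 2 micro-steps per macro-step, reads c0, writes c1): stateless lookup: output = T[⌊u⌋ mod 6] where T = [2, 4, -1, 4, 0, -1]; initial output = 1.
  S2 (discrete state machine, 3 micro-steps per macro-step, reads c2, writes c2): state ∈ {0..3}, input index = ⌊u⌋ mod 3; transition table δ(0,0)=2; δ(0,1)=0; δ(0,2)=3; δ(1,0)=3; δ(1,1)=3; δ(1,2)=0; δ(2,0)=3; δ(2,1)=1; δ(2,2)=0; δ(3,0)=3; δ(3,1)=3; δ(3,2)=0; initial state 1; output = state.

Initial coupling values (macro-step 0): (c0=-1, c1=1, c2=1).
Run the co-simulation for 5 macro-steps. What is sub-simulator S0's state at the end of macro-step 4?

macro 1: S0 reads c2=1 → after 1×micro: -1/2; S1 reads c0=-1/2 → after 2×micro: -1; S2 reads c2=1 → after 3×micro: 3 ⇒ (c0=-1/2, c1=-1, c2=3)
macro 2: S0 reads c2=3 → after 1×micro: 9/4; S1 reads c0=9/4 → after 2×micro: -1; S2 reads c2=3 → after 3×micro: 3 ⇒ (c0=9/4, c1=-1, c2=3)
macro 3: S0 reads c2=3 → after 1×micro: 51/8; S1 reads c0=51/8 → after 2×micro: 2; S2 reads c2=3 → after 3×micro: 3 ⇒ (c0=51/8, c1=2, c2=3)
macro 4: S0 reads c2=3 → after 1×micro: 201/16; S1 reads c0=201/16 → after 2×micro: 2; S2 reads c2=3 → after 3×micro: 3 ⇒ (c0=201/16, c1=2, c2=3)
macro 5: S0 reads c2=3 → after 1×micro: 699/32; S1 reads c0=699/32 → after 2×micro: 4; S2 reads c2=3 → after 3×micro: 3 ⇒ (c0=699/32, c1=4, c2=3)

S0 state at macro-step 4 = 201/16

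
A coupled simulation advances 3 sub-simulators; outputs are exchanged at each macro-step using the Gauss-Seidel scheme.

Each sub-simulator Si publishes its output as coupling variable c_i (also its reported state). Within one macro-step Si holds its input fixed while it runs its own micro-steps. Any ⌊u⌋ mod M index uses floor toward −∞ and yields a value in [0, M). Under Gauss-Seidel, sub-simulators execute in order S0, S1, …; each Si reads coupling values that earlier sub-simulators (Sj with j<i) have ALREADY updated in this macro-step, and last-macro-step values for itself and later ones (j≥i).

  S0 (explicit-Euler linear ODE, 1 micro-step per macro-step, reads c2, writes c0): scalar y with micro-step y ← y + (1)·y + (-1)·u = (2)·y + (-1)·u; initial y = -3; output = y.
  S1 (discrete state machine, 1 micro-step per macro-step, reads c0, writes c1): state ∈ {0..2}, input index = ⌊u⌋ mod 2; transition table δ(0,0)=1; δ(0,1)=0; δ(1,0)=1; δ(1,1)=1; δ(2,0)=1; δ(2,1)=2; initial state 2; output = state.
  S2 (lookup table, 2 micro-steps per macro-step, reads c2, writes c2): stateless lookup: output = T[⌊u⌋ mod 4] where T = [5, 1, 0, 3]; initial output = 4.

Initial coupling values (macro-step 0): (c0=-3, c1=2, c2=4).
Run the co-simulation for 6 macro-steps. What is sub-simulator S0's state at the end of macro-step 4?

S0 state at macro-step 4 = -103

macro 1: S0 reads c2=4 → after 1×micro: -10; S1 reads c0=-10 → after 1×micro: 1; S2 reads c2=4 → after 2×micro: 5 ⇒ (c0=-10, c1=1, c2=5)
macro 2: S0 reads c2=5 → after 1×micro: -25; S1 reads c0=-25 → after 1×micro: 1; S2 reads c2=5 → after 2×micro: 1 ⇒ (c0=-25, c1=1, c2=1)
macro 3: S0 reads c2=1 → after 1×micro: -51; S1 reads c0=-51 → after 1×micro: 1; S2 reads c2=1 → after 2×micro: 1 ⇒ (c0=-51, c1=1, c2=1)
macro 4: S0 reads c2=1 → after 1×micro: -103; S1 reads c0=-103 → after 1×micro: 1; S2 reads c2=1 → after 2×micro: 1 ⇒ (c0=-103, c1=1, c2=1)
macro 5: S0 reads c2=1 → after 1×micro: -207; S1 reads c0=-207 → after 1×micro: 1; S2 reads c2=1 → after 2×micro: 1 ⇒ (c0=-207, c1=1, c2=1)
macro 6: S0 reads c2=1 → after 1×micro: -415; S1 reads c0=-415 → after 1×micro: 1; S2 reads c2=1 → after 2×micro: 1 ⇒ (c0=-415, c1=1, c2=1)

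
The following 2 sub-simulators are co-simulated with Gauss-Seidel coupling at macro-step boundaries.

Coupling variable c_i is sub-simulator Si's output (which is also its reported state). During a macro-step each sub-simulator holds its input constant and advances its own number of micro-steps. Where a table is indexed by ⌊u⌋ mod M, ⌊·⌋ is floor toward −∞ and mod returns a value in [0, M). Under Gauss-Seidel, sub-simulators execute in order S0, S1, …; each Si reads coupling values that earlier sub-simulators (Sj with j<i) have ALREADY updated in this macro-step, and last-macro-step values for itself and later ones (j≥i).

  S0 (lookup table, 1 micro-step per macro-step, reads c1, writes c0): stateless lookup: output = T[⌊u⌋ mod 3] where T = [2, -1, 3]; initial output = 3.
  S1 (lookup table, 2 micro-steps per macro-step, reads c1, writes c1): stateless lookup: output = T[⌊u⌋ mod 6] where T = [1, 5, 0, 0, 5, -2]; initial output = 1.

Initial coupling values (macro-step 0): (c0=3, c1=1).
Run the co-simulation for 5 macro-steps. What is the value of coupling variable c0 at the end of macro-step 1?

macro 1: S0 reads c1=1 → after 1×micro: -1; S1 reads c1=1 → after 2×micro: 5 ⇒ (c0=-1, c1=5)
macro 2: S0 reads c1=5 → after 1×micro: 3; S1 reads c1=5 → after 2×micro: -2 ⇒ (c0=3, c1=-2)
macro 3: S0 reads c1=-2 → after 1×micro: -1; S1 reads c1=-2 → after 2×micro: 5 ⇒ (c0=-1, c1=5)
macro 4: S0 reads c1=5 → after 1×micro: 3; S1 reads c1=5 → after 2×micro: -2 ⇒ (c0=3, c1=-2)
macro 5: S0 reads c1=-2 → after 1×micro: -1; S1 reads c1=-2 → after 2×micro: 5 ⇒ (c0=-1, c1=5)

c0 at macro-step 1 = -1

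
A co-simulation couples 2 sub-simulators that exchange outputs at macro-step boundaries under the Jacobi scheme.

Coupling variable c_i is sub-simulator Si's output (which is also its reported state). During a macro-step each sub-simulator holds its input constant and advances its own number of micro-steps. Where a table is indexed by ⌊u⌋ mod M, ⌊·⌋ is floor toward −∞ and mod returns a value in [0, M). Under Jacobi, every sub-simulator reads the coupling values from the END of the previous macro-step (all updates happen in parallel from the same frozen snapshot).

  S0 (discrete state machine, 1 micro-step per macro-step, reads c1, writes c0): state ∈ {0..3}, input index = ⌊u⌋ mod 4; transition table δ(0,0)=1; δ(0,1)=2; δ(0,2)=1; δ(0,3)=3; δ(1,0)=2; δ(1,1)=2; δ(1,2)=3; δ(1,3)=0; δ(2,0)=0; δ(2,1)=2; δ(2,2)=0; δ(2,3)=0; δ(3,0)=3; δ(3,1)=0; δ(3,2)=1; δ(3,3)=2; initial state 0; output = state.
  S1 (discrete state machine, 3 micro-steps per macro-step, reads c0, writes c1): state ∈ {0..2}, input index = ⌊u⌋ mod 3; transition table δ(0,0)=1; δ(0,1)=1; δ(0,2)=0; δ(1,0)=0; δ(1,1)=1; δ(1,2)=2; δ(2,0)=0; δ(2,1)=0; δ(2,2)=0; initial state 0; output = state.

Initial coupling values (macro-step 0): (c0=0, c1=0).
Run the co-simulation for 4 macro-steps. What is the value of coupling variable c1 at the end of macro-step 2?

c1 at macro-step 2 = 1

macro 1: S0 reads c1=0 → after 1×micro: 1; S1 reads c0=0 → after 3×micro: 1 ⇒ (c0=1, c1=1)
macro 2: S0 reads c1=1 → after 1×micro: 2; S1 reads c0=1 → after 3×micro: 1 ⇒ (c0=2, c1=1)
macro 3: S0 reads c1=1 → after 1×micro: 2; S1 reads c0=2 → after 3×micro: 0 ⇒ (c0=2, c1=0)
macro 4: S0 reads c1=0 → after 1×micro: 0; S1 reads c0=2 → after 3×micro: 0 ⇒ (c0=0, c1=0)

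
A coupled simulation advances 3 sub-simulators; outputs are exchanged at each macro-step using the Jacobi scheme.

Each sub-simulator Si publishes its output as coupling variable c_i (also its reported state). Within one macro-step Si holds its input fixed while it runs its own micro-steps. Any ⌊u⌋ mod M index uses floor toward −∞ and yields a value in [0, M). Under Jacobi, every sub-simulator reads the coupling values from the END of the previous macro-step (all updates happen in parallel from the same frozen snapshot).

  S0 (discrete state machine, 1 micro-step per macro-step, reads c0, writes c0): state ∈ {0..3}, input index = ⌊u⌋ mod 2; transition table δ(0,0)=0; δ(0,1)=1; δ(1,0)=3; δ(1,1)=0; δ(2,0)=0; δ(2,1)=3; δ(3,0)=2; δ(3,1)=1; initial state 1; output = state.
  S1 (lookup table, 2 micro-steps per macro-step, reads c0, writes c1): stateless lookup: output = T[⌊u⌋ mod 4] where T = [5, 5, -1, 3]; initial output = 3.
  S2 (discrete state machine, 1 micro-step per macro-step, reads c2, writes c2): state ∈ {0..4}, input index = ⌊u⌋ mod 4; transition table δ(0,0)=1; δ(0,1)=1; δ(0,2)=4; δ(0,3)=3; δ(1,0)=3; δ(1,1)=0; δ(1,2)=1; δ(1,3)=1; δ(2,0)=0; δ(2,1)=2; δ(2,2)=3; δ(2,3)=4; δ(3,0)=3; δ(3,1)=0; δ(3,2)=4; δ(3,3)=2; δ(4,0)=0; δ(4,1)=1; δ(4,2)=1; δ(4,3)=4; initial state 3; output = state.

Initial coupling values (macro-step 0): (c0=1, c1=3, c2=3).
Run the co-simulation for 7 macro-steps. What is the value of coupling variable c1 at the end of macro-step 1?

c1 at macro-step 1 = 5

macro 1: S0 reads c0=1 → after 1×micro: 0; S1 reads c0=1 → after 2×micro: 5; S2 reads c2=3 → after 1×micro: 2 ⇒ (c0=0, c1=5, c2=2)
macro 2: S0 reads c0=0 → after 1×micro: 0; S1 reads c0=0 → after 2×micro: 5; S2 reads c2=2 → after 1×micro: 3 ⇒ (c0=0, c1=5, c2=3)
macro 3: S0 reads c0=0 → after 1×micro: 0; S1 reads c0=0 → after 2×micro: 5; S2 reads c2=3 → after 1×micro: 2 ⇒ (c0=0, c1=5, c2=2)
macro 4: S0 reads c0=0 → after 1×micro: 0; S1 reads c0=0 → after 2×micro: 5; S2 reads c2=2 → after 1×micro: 3 ⇒ (c0=0, c1=5, c2=3)
macro 5: S0 reads c0=0 → after 1×micro: 0; S1 reads c0=0 → after 2×micro: 5; S2 reads c2=3 → after 1×micro: 2 ⇒ (c0=0, c1=5, c2=2)
macro 6: S0 reads c0=0 → after 1×micro: 0; S1 reads c0=0 → after 2×micro: 5; S2 reads c2=2 → after 1×micro: 3 ⇒ (c0=0, c1=5, c2=3)
macro 7: S0 reads c0=0 → after 1×micro: 0; S1 reads c0=0 → after 2×micro: 5; S2 reads c2=3 → after 1×micro: 2 ⇒ (c0=0, c1=5, c2=2)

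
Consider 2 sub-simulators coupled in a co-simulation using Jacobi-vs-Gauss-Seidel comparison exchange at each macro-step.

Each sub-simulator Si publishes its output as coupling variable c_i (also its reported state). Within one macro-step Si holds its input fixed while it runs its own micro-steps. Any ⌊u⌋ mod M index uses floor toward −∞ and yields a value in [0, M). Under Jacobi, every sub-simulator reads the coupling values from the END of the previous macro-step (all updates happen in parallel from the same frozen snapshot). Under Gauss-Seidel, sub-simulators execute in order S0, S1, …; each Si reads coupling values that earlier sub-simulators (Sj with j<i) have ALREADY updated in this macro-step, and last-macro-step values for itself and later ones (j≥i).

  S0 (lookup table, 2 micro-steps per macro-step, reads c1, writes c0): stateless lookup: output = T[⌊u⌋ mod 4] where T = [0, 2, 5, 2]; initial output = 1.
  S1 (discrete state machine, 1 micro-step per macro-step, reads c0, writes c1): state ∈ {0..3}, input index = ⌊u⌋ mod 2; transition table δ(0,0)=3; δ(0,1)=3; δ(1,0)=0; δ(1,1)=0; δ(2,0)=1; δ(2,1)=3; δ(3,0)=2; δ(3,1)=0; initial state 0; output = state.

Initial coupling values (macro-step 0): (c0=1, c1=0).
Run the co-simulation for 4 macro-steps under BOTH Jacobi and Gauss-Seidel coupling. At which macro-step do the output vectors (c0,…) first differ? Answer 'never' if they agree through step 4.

[Jacobi] macro 1: S0 reads c1=0 → after 2×micro: 0; S1 reads c0=1 → after 1×micro: 3 ⇒ (c0=0, c1=3)
[Jacobi] macro 2: S0 reads c1=3 → after 2×micro: 2; S1 reads c0=0 → after 1×micro: 2 ⇒ (c0=2, c1=2)
[Jacobi] macro 3: S0 reads c1=2 → after 2×micro: 5; S1 reads c0=2 → after 1×micro: 1 ⇒ (c0=5, c1=1)
[Jacobi] macro 4: S0 reads c1=1 → after 2×micro: 2; S1 reads c0=5 → after 1×micro: 0 ⇒ (c0=2, c1=0)
[Gauss-Seidel] macro 1: S0 reads c1=0 → after 2×micro: 0; S1 reads c0=0 → after 1×micro: 3 ⇒ (c0=0, c1=3)
[Gauss-Seidel] macro 2: S0 reads c1=3 → after 2×micro: 2; S1 reads c0=2 → after 1×micro: 2 ⇒ (c0=2, c1=2)
[Gauss-Seidel] macro 3: S0 reads c1=2 → after 2×micro: 5; S1 reads c0=5 → after 1×micro: 3 ⇒ (c0=5, c1=3)
[Gauss-Seidel] macro 4: S0 reads c1=3 → after 2×micro: 2; S1 reads c0=2 → after 1×micro: 2 ⇒ (c0=2, c1=2)

first divergence at macro-step: 3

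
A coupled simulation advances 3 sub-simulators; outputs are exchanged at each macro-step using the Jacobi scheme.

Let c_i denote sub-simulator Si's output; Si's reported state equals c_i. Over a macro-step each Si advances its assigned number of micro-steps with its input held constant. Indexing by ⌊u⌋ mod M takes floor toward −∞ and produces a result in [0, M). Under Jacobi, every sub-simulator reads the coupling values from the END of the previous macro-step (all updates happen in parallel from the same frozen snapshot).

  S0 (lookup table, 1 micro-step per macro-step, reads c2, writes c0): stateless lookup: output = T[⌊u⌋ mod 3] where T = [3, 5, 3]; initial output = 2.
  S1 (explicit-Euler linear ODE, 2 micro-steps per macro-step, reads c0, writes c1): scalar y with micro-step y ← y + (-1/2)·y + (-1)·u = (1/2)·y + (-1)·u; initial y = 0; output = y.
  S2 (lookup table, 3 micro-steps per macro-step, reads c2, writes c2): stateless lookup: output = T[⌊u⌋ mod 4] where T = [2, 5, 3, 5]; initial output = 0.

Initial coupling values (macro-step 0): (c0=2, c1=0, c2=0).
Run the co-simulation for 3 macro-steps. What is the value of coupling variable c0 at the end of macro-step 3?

macro 1: S0 reads c2=0 → after 1×micro: 3; S1 reads c0=2 → after 2×micro: -3; S2 reads c2=0 → after 3×micro: 2 ⇒ (c0=3, c1=-3, c2=2)
macro 2: S0 reads c2=2 → after 1×micro: 3; S1 reads c0=3 → after 2×micro: -21/4; S2 reads c2=2 → after 3×micro: 3 ⇒ (c0=3, c1=-21/4, c2=3)
macro 3: S0 reads c2=3 → after 1×micro: 3; S1 reads c0=3 → after 2×micro: -93/16; S2 reads c2=3 → after 3×micro: 5 ⇒ (c0=3, c1=-93/16, c2=5)

c0 at macro-step 3 = 3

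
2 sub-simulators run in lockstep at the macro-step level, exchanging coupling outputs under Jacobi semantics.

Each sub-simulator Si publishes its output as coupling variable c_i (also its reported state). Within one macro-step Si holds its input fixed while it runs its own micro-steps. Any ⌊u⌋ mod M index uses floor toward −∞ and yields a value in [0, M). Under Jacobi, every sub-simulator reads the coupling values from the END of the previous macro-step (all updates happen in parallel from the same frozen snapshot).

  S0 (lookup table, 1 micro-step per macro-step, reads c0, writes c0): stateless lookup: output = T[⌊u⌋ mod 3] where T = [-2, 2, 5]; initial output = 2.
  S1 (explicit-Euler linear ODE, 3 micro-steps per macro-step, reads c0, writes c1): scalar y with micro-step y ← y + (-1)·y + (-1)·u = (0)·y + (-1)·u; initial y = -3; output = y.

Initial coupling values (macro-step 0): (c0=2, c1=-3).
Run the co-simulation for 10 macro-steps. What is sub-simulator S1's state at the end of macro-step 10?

S1 state at macro-step 10 = -5

macro 1: S0 reads c0=2 → after 1×micro: 5; S1 reads c0=2 → after 3×micro: -2 ⇒ (c0=5, c1=-2)
macro 2: S0 reads c0=5 → after 1×micro: 5; S1 reads c0=5 → after 3×micro: -5 ⇒ (c0=5, c1=-5)
macro 3: S0 reads c0=5 → after 1×micro: 5; S1 reads c0=5 → after 3×micro: -5 ⇒ (c0=5, c1=-5)
macro 4: S0 reads c0=5 → after 1×micro: 5; S1 reads c0=5 → after 3×micro: -5 ⇒ (c0=5, c1=-5)
macro 5: S0 reads c0=5 → after 1×micro: 5; S1 reads c0=5 → after 3×micro: -5 ⇒ (c0=5, c1=-5)
macro 6: S0 reads c0=5 → after 1×micro: 5; S1 reads c0=5 → after 3×micro: -5 ⇒ (c0=5, c1=-5)
macro 7: S0 reads c0=5 → after 1×micro: 5; S1 reads c0=5 → after 3×micro: -5 ⇒ (c0=5, c1=-5)
macro 8: S0 reads c0=5 → after 1×micro: 5; S1 reads c0=5 → after 3×micro: -5 ⇒ (c0=5, c1=-5)
macro 9: S0 reads c0=5 → after 1×micro: 5; S1 reads c0=5 → after 3×micro: -5 ⇒ (c0=5, c1=-5)
macro 10: S0 reads c0=5 → after 1×micro: 5; S1 reads c0=5 → after 3×micro: -5 ⇒ (c0=5, c1=-5)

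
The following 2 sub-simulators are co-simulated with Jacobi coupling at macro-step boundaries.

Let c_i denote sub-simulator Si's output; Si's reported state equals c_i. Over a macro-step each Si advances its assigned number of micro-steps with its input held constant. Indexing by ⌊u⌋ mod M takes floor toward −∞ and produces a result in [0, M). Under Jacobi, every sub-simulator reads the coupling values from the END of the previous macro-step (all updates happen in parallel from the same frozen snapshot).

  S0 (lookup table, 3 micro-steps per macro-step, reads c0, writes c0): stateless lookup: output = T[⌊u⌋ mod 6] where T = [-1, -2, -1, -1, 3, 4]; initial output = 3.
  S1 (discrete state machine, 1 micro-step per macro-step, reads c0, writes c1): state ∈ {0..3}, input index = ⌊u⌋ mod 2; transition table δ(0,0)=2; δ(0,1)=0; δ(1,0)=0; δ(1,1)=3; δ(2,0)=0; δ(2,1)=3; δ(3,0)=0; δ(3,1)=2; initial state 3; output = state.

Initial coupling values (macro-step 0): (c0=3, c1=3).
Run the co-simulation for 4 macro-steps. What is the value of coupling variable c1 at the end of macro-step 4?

macro 1: S0 reads c0=3 → after 3×micro: -1; S1 reads c0=3 → after 1×micro: 2 ⇒ (c0=-1, c1=2)
macro 2: S0 reads c0=-1 → after 3×micro: 4; S1 reads c0=-1 → after 1×micro: 3 ⇒ (c0=4, c1=3)
macro 3: S0 reads c0=4 → after 3×micro: 3; S1 reads c0=4 → after 1×micro: 0 ⇒ (c0=3, c1=0)
macro 4: S0 reads c0=3 → after 3×micro: -1; S1 reads c0=3 → after 1×micro: 0 ⇒ (c0=-1, c1=0)

c1 at macro-step 4 = 0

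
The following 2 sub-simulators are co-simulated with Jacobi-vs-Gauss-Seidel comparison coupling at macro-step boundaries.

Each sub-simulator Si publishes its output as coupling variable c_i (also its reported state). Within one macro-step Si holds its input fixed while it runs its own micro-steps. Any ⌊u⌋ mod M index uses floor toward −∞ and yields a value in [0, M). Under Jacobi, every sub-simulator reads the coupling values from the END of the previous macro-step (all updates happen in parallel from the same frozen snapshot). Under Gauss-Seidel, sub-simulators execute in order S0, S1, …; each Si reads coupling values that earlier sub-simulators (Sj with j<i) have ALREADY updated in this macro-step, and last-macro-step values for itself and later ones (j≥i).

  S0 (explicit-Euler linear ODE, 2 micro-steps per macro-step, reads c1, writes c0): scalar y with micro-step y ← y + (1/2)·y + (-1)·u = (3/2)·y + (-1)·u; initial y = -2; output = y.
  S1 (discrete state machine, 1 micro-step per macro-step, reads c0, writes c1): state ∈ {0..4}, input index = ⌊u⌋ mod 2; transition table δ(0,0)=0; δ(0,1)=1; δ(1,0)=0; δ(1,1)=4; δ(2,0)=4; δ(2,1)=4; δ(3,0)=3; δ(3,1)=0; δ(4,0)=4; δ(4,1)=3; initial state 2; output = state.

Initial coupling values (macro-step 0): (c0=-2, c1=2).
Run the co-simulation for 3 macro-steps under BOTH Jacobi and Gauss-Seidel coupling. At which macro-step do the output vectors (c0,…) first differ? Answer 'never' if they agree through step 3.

first divergence at macro-step: 3

[Jacobi] macro 1: S0 reads c1=2 → after 2×micro: -19/2; S1 reads c0=-2 → after 1×micro: 4 ⇒ (c0=-19/2, c1=4)
[Jacobi] macro 2: S0 reads c1=4 → after 2×micro: -251/8; S1 reads c0=-19/2 → after 1×micro: 4 ⇒ (c0=-251/8, c1=4)
[Jacobi] macro 3: S0 reads c1=4 → after 2×micro: -2579/32; S1 reads c0=-251/8 → after 1×micro: 4 ⇒ (c0=-2579/32, c1=4)
[Gauss-Seidel] macro 1: S0 reads c1=2 → after 2×micro: -19/2; S1 reads c0=-19/2 → after 1×micro: 4 ⇒ (c0=-19/2, c1=4)
[Gauss-Seidel] macro 2: S0 reads c1=4 → after 2×micro: -251/8; S1 reads c0=-251/8 → after 1×micro: 4 ⇒ (c0=-251/8, c1=4)
[Gauss-Seidel] macro 3: S0 reads c1=4 → after 2×micro: -2579/32; S1 reads c0=-2579/32 → after 1×micro: 3 ⇒ (c0=-2579/32, c1=3)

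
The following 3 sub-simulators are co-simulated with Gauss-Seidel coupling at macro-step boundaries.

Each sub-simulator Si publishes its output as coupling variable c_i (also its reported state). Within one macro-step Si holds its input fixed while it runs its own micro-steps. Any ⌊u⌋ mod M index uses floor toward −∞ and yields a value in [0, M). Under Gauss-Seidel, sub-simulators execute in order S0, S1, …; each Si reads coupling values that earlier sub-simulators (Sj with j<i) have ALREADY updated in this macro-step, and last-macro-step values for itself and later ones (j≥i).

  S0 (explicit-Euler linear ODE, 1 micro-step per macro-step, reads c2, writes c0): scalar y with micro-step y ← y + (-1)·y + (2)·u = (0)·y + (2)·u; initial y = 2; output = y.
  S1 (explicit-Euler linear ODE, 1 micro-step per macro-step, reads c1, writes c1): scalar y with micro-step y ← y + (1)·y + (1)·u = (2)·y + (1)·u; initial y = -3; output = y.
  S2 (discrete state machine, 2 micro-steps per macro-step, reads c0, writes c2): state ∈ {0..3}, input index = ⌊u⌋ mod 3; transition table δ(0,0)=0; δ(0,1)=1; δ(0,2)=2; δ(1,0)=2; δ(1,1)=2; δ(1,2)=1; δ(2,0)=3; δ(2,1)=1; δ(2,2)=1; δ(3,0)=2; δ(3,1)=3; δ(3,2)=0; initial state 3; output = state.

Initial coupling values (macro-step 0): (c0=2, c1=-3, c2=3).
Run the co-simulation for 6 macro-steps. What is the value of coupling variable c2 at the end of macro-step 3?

macro 1: S0 reads c2=3 → after 1×micro: 6; S1 reads c1=-3 → after 1×micro: -9; S2 reads c0=6 → after 2×micro: 3 ⇒ (c0=6, c1=-9, c2=3)
macro 2: S0 reads c2=3 → after 1×micro: 6; S1 reads c1=-9 → after 1×micro: -27; S2 reads c0=6 → after 2×micro: 3 ⇒ (c0=6, c1=-27, c2=3)
macro 3: S0 reads c2=3 → after 1×micro: 6; S1 reads c1=-27 → after 1×micro: -81; S2 reads c0=6 → after 2×micro: 3 ⇒ (c0=6, c1=-81, c2=3)
macro 4: S0 reads c2=3 → after 1×micro: 6; S1 reads c1=-81 → after 1×micro: -243; S2 reads c0=6 → after 2×micro: 3 ⇒ (c0=6, c1=-243, c2=3)
macro 5: S0 reads c2=3 → after 1×micro: 6; S1 reads c1=-243 → after 1×micro: -729; S2 reads c0=6 → after 2×micro: 3 ⇒ (c0=6, c1=-729, c2=3)
macro 6: S0 reads c2=3 → after 1×micro: 6; S1 reads c1=-729 → after 1×micro: -2187; S2 reads c0=6 → after 2×micro: 3 ⇒ (c0=6, c1=-2187, c2=3)

c2 at macro-step 3 = 3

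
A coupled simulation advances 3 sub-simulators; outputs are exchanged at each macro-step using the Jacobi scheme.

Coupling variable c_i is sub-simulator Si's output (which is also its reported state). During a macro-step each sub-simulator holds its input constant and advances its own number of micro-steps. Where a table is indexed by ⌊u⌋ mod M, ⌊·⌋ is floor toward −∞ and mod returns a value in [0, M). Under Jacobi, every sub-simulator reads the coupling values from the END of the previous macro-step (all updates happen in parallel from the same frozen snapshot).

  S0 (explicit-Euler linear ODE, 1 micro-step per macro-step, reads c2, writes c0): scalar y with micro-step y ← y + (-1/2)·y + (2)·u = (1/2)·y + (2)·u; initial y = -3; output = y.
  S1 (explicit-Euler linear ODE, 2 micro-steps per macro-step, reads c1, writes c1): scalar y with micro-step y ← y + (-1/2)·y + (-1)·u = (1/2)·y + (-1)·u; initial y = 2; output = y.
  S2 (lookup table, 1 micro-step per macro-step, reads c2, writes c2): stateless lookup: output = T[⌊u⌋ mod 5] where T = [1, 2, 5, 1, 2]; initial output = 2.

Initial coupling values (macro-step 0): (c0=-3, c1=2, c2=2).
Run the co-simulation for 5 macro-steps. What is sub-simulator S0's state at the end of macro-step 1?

macro 1: S0 reads c2=2 → after 1×micro: 5/2; S1 reads c1=2 → after 2×micro: -5/2; S2 reads c2=2 → after 1×micro: 5 ⇒ (c0=5/2, c1=-5/2, c2=5)
macro 2: S0 reads c2=5 → after 1×micro: 45/4; S1 reads c1=-5/2 → after 2×micro: 25/8; S2 reads c2=5 → after 1×micro: 1 ⇒ (c0=45/4, c1=25/8, c2=1)
macro 3: S0 reads c2=1 → after 1×micro: 61/8; S1 reads c1=25/8 → after 2×micro: -125/32; S2 reads c2=1 → after 1×micro: 2 ⇒ (c0=61/8, c1=-125/32, c2=2)
macro 4: S0 reads c2=2 → after 1×micro: 125/16; S1 reads c1=-125/32 → after 2×micro: 625/128; S2 reads c2=2 → after 1×micro: 5 ⇒ (c0=125/16, c1=625/128, c2=5)
macro 5: S0 reads c2=5 → after 1×micro: 445/32; S1 reads c1=625/128 → after 2×micro: -3125/512; S2 reads c2=5 → after 1×micro: 1 ⇒ (c0=445/32, c1=-3125/512, c2=1)

S0 state at macro-step 1 = 5/2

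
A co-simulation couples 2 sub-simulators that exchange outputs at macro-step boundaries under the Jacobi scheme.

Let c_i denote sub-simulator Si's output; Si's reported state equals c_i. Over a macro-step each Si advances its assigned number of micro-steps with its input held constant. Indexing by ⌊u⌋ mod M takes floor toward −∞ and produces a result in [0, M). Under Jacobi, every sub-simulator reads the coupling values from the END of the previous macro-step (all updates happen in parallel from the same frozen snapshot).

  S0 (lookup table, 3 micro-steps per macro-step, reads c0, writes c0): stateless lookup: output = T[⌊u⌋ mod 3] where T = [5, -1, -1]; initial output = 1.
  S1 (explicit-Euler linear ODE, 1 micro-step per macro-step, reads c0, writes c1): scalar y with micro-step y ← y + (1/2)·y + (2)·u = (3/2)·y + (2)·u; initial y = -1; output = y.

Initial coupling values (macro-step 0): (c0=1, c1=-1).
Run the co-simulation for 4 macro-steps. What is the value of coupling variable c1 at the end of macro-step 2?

macro 1: S0 reads c0=1 → after 3×micro: -1; S1 reads c0=1 → after 1×micro: 1/2 ⇒ (c0=-1, c1=1/2)
macro 2: S0 reads c0=-1 → after 3×micro: -1; S1 reads c0=-1 → after 1×micro: -5/4 ⇒ (c0=-1, c1=-5/4)
macro 3: S0 reads c0=-1 → after 3×micro: -1; S1 reads c0=-1 → after 1×micro: -31/8 ⇒ (c0=-1, c1=-31/8)
macro 4: S0 reads c0=-1 → after 3×micro: -1; S1 reads c0=-1 → after 1×micro: -125/16 ⇒ (c0=-1, c1=-125/16)

c1 at macro-step 2 = -5/4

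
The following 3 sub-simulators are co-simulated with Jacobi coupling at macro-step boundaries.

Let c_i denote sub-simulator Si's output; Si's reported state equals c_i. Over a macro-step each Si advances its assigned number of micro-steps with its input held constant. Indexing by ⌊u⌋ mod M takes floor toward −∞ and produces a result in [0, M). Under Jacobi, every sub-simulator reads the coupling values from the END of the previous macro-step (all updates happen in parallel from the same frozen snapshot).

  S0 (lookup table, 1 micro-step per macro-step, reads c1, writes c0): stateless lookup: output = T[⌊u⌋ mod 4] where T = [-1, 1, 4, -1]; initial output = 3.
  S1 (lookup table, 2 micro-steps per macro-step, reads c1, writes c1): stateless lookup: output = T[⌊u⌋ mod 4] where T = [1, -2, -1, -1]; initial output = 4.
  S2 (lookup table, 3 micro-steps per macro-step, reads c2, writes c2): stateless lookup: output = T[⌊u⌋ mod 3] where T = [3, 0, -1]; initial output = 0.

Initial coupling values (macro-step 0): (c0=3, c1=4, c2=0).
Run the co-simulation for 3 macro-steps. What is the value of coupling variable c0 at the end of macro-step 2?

c0 at macro-step 2 = 1

macro 1: S0 reads c1=4 → after 1×micro: -1; S1 reads c1=4 → after 2×micro: 1; S2 reads c2=0 → after 3×micro: 3 ⇒ (c0=-1, c1=1, c2=3)
macro 2: S0 reads c1=1 → after 1×micro: 1; S1 reads c1=1 → after 2×micro: -2; S2 reads c2=3 → after 3×micro: 3 ⇒ (c0=1, c1=-2, c2=3)
macro 3: S0 reads c1=-2 → after 1×micro: 4; S1 reads c1=-2 → after 2×micro: -1; S2 reads c2=3 → after 3×micro: 3 ⇒ (c0=4, c1=-1, c2=3)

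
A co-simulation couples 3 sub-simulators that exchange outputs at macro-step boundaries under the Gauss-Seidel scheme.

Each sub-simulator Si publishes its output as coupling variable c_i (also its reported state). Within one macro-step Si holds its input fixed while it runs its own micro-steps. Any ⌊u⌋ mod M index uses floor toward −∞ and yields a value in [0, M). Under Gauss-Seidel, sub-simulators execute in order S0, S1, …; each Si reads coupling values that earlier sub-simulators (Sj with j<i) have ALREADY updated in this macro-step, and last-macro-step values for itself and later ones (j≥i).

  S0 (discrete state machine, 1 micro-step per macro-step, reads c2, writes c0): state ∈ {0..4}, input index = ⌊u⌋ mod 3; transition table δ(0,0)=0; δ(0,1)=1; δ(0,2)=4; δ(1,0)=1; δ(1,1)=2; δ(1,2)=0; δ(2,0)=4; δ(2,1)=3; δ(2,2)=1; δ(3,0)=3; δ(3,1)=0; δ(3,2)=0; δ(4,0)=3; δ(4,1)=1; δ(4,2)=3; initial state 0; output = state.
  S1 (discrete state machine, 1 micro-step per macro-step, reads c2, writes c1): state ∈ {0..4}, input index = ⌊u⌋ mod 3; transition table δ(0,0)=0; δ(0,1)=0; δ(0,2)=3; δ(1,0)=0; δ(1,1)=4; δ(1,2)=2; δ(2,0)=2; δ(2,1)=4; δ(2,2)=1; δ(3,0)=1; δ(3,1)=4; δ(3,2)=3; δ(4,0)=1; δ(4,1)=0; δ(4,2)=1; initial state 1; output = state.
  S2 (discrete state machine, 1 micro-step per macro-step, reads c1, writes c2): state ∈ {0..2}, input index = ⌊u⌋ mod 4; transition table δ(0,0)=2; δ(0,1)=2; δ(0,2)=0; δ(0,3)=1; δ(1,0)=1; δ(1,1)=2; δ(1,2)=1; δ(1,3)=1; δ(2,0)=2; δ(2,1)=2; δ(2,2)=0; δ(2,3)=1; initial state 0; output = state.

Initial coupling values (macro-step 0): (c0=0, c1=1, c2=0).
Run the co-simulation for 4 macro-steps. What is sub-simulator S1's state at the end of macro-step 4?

macro 1: S0 reads c2=0 → after 1×micro: 0; S1 reads c2=0 → after 1×micro: 0; S2 reads c1=0 → after 1×micro: 2 ⇒ (c0=0, c1=0, c2=2)
macro 2: S0 reads c2=2 → after 1×micro: 4; S1 reads c2=2 → after 1×micro: 3; S2 reads c1=3 → after 1×micro: 1 ⇒ (c0=4, c1=3, c2=1)
macro 3: S0 reads c2=1 → after 1×micro: 1; S1 reads c2=1 → after 1×micro: 4; S2 reads c1=4 → after 1×micro: 1 ⇒ (c0=1, c1=4, c2=1)
macro 4: S0 reads c2=1 → after 1×micro: 2; S1 reads c2=1 → after 1×micro: 0; S2 reads c1=0 → after 1×micro: 1 ⇒ (c0=2, c1=0, c2=1)

S1 state at macro-step 4 = 0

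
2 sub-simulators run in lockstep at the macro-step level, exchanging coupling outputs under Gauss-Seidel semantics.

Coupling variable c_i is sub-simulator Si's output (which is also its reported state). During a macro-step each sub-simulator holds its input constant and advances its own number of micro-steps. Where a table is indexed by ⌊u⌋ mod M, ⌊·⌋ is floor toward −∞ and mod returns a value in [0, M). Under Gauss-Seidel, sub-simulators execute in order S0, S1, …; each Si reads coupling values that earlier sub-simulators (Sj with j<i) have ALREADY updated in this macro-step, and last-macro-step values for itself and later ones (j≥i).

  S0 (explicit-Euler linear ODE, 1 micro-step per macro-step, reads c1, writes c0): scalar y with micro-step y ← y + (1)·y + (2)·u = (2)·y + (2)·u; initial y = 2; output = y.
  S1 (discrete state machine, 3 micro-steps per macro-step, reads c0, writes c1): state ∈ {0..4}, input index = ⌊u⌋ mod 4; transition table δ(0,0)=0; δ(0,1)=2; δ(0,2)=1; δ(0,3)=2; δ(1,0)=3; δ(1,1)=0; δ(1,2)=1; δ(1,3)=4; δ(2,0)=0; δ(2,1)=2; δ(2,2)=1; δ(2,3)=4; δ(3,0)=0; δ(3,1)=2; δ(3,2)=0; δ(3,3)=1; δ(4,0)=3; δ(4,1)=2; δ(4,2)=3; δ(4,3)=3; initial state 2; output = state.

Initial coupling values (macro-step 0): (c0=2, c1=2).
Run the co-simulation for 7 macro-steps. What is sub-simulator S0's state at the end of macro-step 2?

S0 state at macro-step 2 = 16

macro 1: S0 reads c1=2 → after 1×micro: 8; S1 reads c0=8 → after 3×micro: 0 ⇒ (c0=8, c1=0)
macro 2: S0 reads c1=0 → after 1×micro: 16; S1 reads c0=16 → after 3×micro: 0 ⇒ (c0=16, c1=0)
macro 3: S0 reads c1=0 → after 1×micro: 32; S1 reads c0=32 → after 3×micro: 0 ⇒ (c0=32, c1=0)
macro 4: S0 reads c1=0 → after 1×micro: 64; S1 reads c0=64 → after 3×micro: 0 ⇒ (c0=64, c1=0)
macro 5: S0 reads c1=0 → after 1×micro: 128; S1 reads c0=128 → after 3×micro: 0 ⇒ (c0=128, c1=0)
macro 6: S0 reads c1=0 → after 1×micro: 256; S1 reads c0=256 → after 3×micro: 0 ⇒ (c0=256, c1=0)
macro 7: S0 reads c1=0 → after 1×micro: 512; S1 reads c0=512 → after 3×micro: 0 ⇒ (c0=512, c1=0)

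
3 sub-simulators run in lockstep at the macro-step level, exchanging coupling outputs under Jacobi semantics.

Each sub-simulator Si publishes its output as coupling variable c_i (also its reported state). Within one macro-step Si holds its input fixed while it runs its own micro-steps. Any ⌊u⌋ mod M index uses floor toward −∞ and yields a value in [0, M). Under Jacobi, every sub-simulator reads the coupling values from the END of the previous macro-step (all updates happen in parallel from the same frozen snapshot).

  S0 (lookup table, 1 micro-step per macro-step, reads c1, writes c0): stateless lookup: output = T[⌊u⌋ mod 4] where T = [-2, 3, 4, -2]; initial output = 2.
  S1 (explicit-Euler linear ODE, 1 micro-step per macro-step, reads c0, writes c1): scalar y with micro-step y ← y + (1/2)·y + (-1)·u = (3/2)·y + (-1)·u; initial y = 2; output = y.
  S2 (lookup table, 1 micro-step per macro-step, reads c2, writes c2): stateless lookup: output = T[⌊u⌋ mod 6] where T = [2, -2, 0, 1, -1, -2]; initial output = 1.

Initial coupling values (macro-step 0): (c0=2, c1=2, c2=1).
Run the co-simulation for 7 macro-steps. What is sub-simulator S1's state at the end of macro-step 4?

macro 1: S0 reads c1=2 → after 1×micro: 4; S1 reads c0=2 → after 1×micro: 1; S2 reads c2=1 → after 1×micro: -2 ⇒ (c0=4, c1=1, c2=-2)
macro 2: S0 reads c1=1 → after 1×micro: 3; S1 reads c0=4 → after 1×micro: -5/2; S2 reads c2=-2 → after 1×micro: -1 ⇒ (c0=3, c1=-5/2, c2=-1)
macro 3: S0 reads c1=-5/2 → after 1×micro: 3; S1 reads c0=3 → after 1×micro: -27/4; S2 reads c2=-1 → after 1×micro: -2 ⇒ (c0=3, c1=-27/4, c2=-2)
macro 4: S0 reads c1=-27/4 → after 1×micro: 3; S1 reads c0=3 → after 1×micro: -105/8; S2 reads c2=-2 → after 1×micro: -1 ⇒ (c0=3, c1=-105/8, c2=-1)
macro 5: S0 reads c1=-105/8 → after 1×micro: 4; S1 reads c0=3 → after 1×micro: -363/16; S2 reads c2=-1 → after 1×micro: -2 ⇒ (c0=4, c1=-363/16, c2=-2)
macro 6: S0 reads c1=-363/16 → after 1×micro: 3; S1 reads c0=4 → after 1×micro: -1217/32; S2 reads c2=-2 → after 1×micro: -1 ⇒ (c0=3, c1=-1217/32, c2=-1)
macro 7: S0 reads c1=-1217/32 → after 1×micro: 3; S1 reads c0=3 → after 1×micro: -3843/64; S2 reads c2=-1 → after 1×micro: -2 ⇒ (c0=3, c1=-3843/64, c2=-2)

S1 state at macro-step 4 = -105/8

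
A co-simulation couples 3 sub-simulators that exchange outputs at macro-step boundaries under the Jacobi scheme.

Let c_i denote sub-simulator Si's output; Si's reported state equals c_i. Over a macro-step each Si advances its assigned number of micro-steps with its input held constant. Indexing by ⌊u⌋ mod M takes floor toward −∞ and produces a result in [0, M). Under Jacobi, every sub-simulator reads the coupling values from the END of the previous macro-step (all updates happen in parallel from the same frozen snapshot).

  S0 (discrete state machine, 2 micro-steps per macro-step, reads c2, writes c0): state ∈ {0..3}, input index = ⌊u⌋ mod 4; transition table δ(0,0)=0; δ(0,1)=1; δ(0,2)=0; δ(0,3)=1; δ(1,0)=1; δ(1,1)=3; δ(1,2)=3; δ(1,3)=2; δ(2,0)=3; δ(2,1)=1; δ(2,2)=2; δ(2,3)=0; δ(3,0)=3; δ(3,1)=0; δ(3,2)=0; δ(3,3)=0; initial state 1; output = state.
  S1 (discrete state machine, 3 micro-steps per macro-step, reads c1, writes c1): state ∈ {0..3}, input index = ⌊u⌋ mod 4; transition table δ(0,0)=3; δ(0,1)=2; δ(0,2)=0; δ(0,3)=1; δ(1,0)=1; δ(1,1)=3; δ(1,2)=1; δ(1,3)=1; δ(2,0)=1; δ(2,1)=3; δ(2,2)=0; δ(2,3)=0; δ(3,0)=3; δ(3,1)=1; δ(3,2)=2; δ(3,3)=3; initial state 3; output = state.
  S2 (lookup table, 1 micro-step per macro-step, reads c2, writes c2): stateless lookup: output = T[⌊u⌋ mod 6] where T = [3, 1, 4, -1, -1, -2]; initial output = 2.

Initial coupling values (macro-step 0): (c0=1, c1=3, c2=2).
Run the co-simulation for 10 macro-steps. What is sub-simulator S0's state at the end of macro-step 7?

macro 1: S0 reads c2=2 → after 2×micro: 0; S1 reads c1=3 → after 3×micro: 3; S2 reads c2=2 → after 1×micro: 4 ⇒ (c0=0, c1=3, c2=4)
macro 2: S0 reads c2=4 → after 2×micro: 0; S1 reads c1=3 → after 3×micro: 3; S2 reads c2=4 → after 1×micro: -1 ⇒ (c0=0, c1=3, c2=-1)
macro 3: S0 reads c2=-1 → after 2×micro: 2; S1 reads c1=3 → after 3×micro: 3; S2 reads c2=-1 → after 1×micro: -2 ⇒ (c0=2, c1=3, c2=-2)
macro 4: S0 reads c2=-2 → after 2×micro: 2; S1 reads c1=3 → after 3×micro: 3; S2 reads c2=-2 → after 1×micro: -1 ⇒ (c0=2, c1=3, c2=-1)
macro 5: S0 reads c2=-1 → after 2×micro: 1; S1 reads c1=3 → after 3×micro: 3; S2 reads c2=-1 → after 1×micro: -2 ⇒ (c0=1, c1=3, c2=-2)
macro 6: S0 reads c2=-2 → after 2×micro: 0; S1 reads c1=3 → after 3×micro: 3; S2 reads c2=-2 → after 1×micro: -1 ⇒ (c0=0, c1=3, c2=-1)
macro 7: S0 reads c2=-1 → after 2×micro: 2; S1 reads c1=3 → after 3×micro: 3; S2 reads c2=-1 → after 1×micro: -2 ⇒ (c0=2, c1=3, c2=-2)
macro 8: S0 reads c2=-2 → after 2×micro: 2; S1 reads c1=3 → after 3×micro: 3; S2 reads c2=-2 → after 1×micro: -1 ⇒ (c0=2, c1=3, c2=-1)
macro 9: S0 reads c2=-1 → after 2×micro: 1; S1 reads c1=3 → after 3×micro: 3; S2 reads c2=-1 → after 1×micro: -2 ⇒ (c0=1, c1=3, c2=-2)
macro 10: S0 reads c2=-2 → after 2×micro: 0; S1 reads c1=3 → after 3×micro: 3; S2 reads c2=-2 → after 1×micro: -1 ⇒ (c0=0, c1=3, c2=-1)

S0 state at macro-step 7 = 2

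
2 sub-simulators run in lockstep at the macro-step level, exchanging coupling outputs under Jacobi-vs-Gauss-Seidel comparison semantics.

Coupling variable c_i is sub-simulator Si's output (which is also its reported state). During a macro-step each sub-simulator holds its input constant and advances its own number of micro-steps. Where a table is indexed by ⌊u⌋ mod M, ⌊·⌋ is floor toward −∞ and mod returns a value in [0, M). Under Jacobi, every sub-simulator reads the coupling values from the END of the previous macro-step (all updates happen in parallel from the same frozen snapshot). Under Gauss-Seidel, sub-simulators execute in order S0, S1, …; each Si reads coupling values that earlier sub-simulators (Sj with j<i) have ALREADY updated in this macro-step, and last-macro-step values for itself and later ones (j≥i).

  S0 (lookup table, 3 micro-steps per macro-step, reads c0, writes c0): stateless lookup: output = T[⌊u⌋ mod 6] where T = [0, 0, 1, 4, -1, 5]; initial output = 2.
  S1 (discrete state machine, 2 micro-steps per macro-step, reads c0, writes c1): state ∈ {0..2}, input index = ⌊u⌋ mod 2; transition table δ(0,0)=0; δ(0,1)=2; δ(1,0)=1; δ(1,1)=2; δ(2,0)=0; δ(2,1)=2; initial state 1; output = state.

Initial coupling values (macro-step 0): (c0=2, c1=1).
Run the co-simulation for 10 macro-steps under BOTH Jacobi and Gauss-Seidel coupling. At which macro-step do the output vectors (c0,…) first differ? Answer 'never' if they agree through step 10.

first divergence at macro-step: 1

[Jacobi] macro 1: S0 reads c0=2 → after 3×micro: 1; S1 reads c0=2 → after 2×micro: 1 ⇒ (c0=1, c1=1)
[Jacobi] macro 2: S0 reads c0=1 → after 3×micro: 0; S1 reads c0=1 → after 2×micro: 2 ⇒ (c0=0, c1=2)
[Jacobi] macro 3: S0 reads c0=0 → after 3×micro: 0; S1 reads c0=0 → after 2×micro: 0 ⇒ (c0=0, c1=0)
[Jacobi] macro 4: S0 reads c0=0 → after 3×micro: 0; S1 reads c0=0 → after 2×micro: 0 ⇒ (c0=0, c1=0)
[Jacobi] macro 5: S0 reads c0=0 → after 3×micro: 0; S1 reads c0=0 → after 2×micro: 0 ⇒ (c0=0, c1=0)
[Jacobi] macro 6: S0 reads c0=0 → after 3×micro: 0; S1 reads c0=0 → after 2×micro: 0 ⇒ (c0=0, c1=0)
[Jacobi] macro 7: S0 reads c0=0 → after 3×micro: 0; S1 reads c0=0 → after 2×micro: 0 ⇒ (c0=0, c1=0)
[Jacobi] macro 8: S0 reads c0=0 → after 3×micro: 0; S1 reads c0=0 → after 2×micro: 0 ⇒ (c0=0, c1=0)
[Jacobi] macro 9: S0 reads c0=0 → after 3×micro: 0; S1 reads c0=0 → after 2×micro: 0 ⇒ (c0=0, c1=0)
[Jacobi] macro 10: S0 reads c0=0 → after 3×micro: 0; S1 reads c0=0 → after 2×micro: 0 ⇒ (c0=0, c1=0)
[Gauss-Seidel] macro 1: S0 reads c0=2 → after 3×micro: 1; S1 reads c0=1 → after 2×micro: 2 ⇒ (c0=1, c1=2)
[Gauss-Seidel] macro 2: S0 reads c0=1 → after 3×micro: 0; S1 reads c0=0 → after 2×micro: 0 ⇒ (c0=0, c1=0)
[Gauss-Seidel] macro 3: S0 reads c0=0 → after 3×micro: 0; S1 reads c0=0 → after 2×micro: 0 ⇒ (c0=0, c1=0)
[Gauss-Seidel] macro 4: S0 reads c0=0 → after 3×micro: 0; S1 reads c0=0 → after 2×micro: 0 ⇒ (c0=0, c1=0)
[Gauss-Seidel] macro 5: S0 reads c0=0 → after 3×micro: 0; S1 reads c0=0 → after 2×micro: 0 ⇒ (c0=0, c1=0)
[Gauss-Seidel] macro 6: S0 reads c0=0 → after 3×micro: 0; S1 reads c0=0 → after 2×micro: 0 ⇒ (c0=0, c1=0)
[Gauss-Seidel] macro 7: S0 reads c0=0 → after 3×micro: 0; S1 reads c0=0 → after 2×micro: 0 ⇒ (c0=0, c1=0)
[Gauss-Seidel] macro 8: S0 reads c0=0 → after 3×micro: 0; S1 reads c0=0 → after 2×micro: 0 ⇒ (c0=0, c1=0)
[Gauss-Seidel] macro 9: S0 reads c0=0 → after 3×micro: 0; S1 reads c0=0 → after 2×micro: 0 ⇒ (c0=0, c1=0)
[Gauss-Seidel] macro 10: S0 reads c0=0 → after 3×micro: 0; S1 reads c0=0 → after 2×micro: 0 ⇒ (c0=0, c1=0)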